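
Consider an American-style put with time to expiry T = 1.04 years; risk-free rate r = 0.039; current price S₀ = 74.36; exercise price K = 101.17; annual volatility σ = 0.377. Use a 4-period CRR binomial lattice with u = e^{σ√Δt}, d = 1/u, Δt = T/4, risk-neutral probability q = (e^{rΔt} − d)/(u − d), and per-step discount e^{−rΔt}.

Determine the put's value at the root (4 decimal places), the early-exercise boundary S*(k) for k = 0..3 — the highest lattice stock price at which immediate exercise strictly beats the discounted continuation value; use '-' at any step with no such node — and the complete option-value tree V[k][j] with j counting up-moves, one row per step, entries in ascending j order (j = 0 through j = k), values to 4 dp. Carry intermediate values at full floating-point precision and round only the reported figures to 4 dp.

Δt=0.26000, u=1.21195, d=0.82511, q=0.47844, disc=e^(-rΔt)=0.98991
k=4 terminal: V=max(K-S,0) → 66.7036 50.5447 26.8100 0.0000 0.0000
k=3: j=0 S=41.7717 intr=59.3983 cont=58.3776 V=59.3983[EX]; j=1 S=61.3555 intr=39.8145 cont=38.7938 V=39.8145[EX]; j=2 S=90.1208 intr=11.0492 cont=13.8421 V=13.8421[hold]; j=3 S=132.3721 intr=0.0000 cont=0.0000 V=0.0000[hold]  S*(3)=61.3555
k=2: j=0 S=50.6253 intr=50.5447 cont=49.5240 V=50.5447[EX]; j=1 S=74.3600 intr=26.8100 cont=27.1121 V=27.1121[hold]; j=2 S=109.2222 intr=0.0000 cont=7.1467 V=7.1467[hold]  S*(2)=50.6253
k=1: j=0 S=61.3555 intr=39.8145 cont=38.9369 V=39.8145[EX]; j=1 S=90.1208 intr=11.0492 cont=17.3828 V=17.3828[hold]  S*(1)=61.3555
k=0: j=0 S=74.3600 intr=26.8100 cont=28.7890 V=28.7890[hold]  S*(0)=-

price = 28.7890
boundary = - 61.3555 50.6253 61.3555
tree:
28.7890
39.8145 17.3828
50.5447 27.1121 7.1467
59.3983 39.8145 13.8421 0.0000
66.7036 50.5447 26.8100 0.0000 0.0000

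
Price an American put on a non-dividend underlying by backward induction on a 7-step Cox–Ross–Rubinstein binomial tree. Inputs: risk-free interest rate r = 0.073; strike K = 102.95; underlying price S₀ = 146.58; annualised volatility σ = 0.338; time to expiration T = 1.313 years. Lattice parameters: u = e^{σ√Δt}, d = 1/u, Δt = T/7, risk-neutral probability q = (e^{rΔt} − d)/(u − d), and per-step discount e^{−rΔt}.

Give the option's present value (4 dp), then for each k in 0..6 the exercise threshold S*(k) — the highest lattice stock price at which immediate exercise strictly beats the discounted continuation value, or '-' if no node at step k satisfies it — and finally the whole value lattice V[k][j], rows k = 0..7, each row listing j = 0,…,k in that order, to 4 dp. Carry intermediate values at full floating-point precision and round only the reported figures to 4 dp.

price = 3.1093
boundary = - - - - - 70.5020 81.6161
tree:
3.1093
5.2700 1.1205
8.7352 2.0882 0.2225
14.0802 3.8437 0.4607 0.0000
21.8945 6.9646 0.9538 0.0000 0.0000
32.4480 12.3620 1.9750 0.0000 0.0000 0.0000
42.0487 21.3339 4.0895 0.0000 0.0000 0.0000 0.0000
50.3420 32.4480 8.4677 0.0000 0.0000 0.0000 0.0000 0.0000

Δt=0.18757  u=1.15764  d=0.86382  q=0.51039  discount=0.98640
step 7 (expiry): payoffs max(K−S,0) = 50.3420 32.4480 8.4677 0.0000 0.0000 0.0000 0.0000 0.0000
step 6: (k=6,j=0): S=60.9013, (K−S)⁺=42.0487, hold=40.6487 ⇒ V=42.0487 exercise | (k=6,j=1): S=81.6161, (K−S)⁺=21.3339, hold=19.9338 ⇒ V=21.3339 exercise | (k=6,j=2): S=109.3768, (K−S)⁺=0.0000, hold=4.0895 ⇒ V=4.0895 continue | (k=6,j=3): S=146.5800, (K−S)⁺=0.0000, hold=0.0000 ⇒ V=0.0000 continue | (k=6,j=4): S=196.4374, (K−S)⁺=0.0000, hold=0.0000 ⇒ V=0.0000 continue | (k=6,j=5): S=263.2531, (K−S)⁺=0.0000, hold=0.0000 ⇒ V=0.0000 continue | (k=6,j=6): S=352.7954, (K−S)⁺=0.0000, hold=0.0000 ⇒ V=0.0000 continue  boundary S*=81.6161
step 5: (k=5,j=0): S=70.5020, (K−S)⁺=32.4480, hold=31.0480 ⇒ V=32.4480 exercise | (k=5,j=1): S=94.4823, (K−S)⁺=8.4677, hold=12.3620 ⇒ V=12.3620 continue | (k=5,j=2): S=126.6193, (K−S)⁺=0.0000, hold=1.9750 ⇒ V=1.9750 continue | (k=5,j=3): S=169.6873, (K−S)⁺=0.0000, hold=0.0000 ⇒ V=0.0000 continue | (k=5,j=4): S=227.4044, (K−S)⁺=0.0000, hold=0.0000 ⇒ V=0.0000 continue | (k=5,j=5): S=304.7532, (K−S)⁺=0.0000, hold=0.0000 ⇒ V=0.0000 continue  boundary S*=70.5020
step 4: (k=4,j=0): S=81.6161, (K−S)⁺=21.3339, hold=21.8945 ⇒ V=21.8945 continue | (k=4,j=1): S=109.3768, (K−S)⁺=0.0000, hold=6.9646 ⇒ V=6.9646 continue | (k=4,j=2): S=146.5800, (K−S)⁺=0.0000, hold=0.9538 ⇒ V=0.9538 continue | (k=4,j=3): S=196.4374, (K−S)⁺=0.0000, hold=0.0000 ⇒ V=0.0000 continue | (k=4,j=4): S=263.2531, (K−S)⁺=0.0000, hold=0.0000 ⇒ V=0.0000 continue  boundary S*=-
step 3: (k=3,j=0): S=94.4823, (K−S)⁺=8.4677, hold=14.0802 ⇒ V=14.0802 continue | (k=3,j=1): S=126.6193, (K−S)⁺=0.0000, hold=3.8437 ⇒ V=3.8437 continue | (k=3,j=2): S=169.6873, (K−S)⁺=0.0000, hold=0.4607 ⇒ V=0.4607 continue | (k=3,j=3): S=227.4044, (K−S)⁺=0.0000, hold=0.0000 ⇒ V=0.0000 continue  boundary S*=-
step 2: (k=2,j=0): S=109.3768, (K−S)⁺=0.0000, hold=8.7352 ⇒ V=8.7352 continue | (k=2,j=1): S=146.5800, (K−S)⁺=0.0000, hold=2.0882 ⇒ V=2.0882 continue | (k=2,j=2): S=196.4374, (K−S)⁺=0.0000, hold=0.2225 ⇒ V=0.2225 continue  boundary S*=-
step 1: (k=1,j=0): S=126.6193, (K−S)⁺=0.0000, hold=5.2700 ⇒ V=5.2700 continue | (k=1,j=1): S=169.6873, (K−S)⁺=0.0000, hold=1.1205 ⇒ V=1.1205 continue  boundary S*=-
step 0: (k=0,j=0): S=146.5800, (K−S)⁺=0.0000, hold=3.1093 ⇒ V=3.1093 continue  boundary S*=-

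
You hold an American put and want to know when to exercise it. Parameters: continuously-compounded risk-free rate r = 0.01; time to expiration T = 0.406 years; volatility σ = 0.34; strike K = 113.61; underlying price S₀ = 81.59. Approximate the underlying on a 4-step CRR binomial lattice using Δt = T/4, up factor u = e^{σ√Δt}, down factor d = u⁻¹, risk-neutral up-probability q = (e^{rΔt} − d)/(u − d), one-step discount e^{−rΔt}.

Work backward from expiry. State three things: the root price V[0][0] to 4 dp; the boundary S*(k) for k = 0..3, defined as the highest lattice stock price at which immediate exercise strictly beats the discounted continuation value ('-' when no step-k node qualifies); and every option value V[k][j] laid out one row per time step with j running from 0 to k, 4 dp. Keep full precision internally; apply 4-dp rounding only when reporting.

Δt=0.10150, u=1.11441, d=0.89734, q=0.47762, disc=e^(-rΔt)=0.99899
k=4 terminal: V=max(K-S,0) → 60.7089 47.9122 32.0200 12.2835 0.0000
k=3: j=0 S=58.9532 intr=54.6568 cont=54.5415 V=54.6568[EX]; j=1 S=73.2139 intr=40.3961 cont=40.2808 V=40.3961[EX]; j=2 S=90.9243 intr=22.6857 cont=22.5704 V=22.6857[EX]; j=3 S=112.9188 intr=0.6912 cont=6.4101 V=6.4101[hold]  S*(3)=90.9243
k=2: j=0 S=65.6978 intr=47.9122 cont=47.7970 V=47.9122[EX]; j=1 S=81.5900 intr=32.0200 cont=31.9047 V=32.0200[EX]; j=2 S=101.3265 intr=12.2835 cont=14.8969 V=14.8969[hold]  S*(2)=81.5900
k=1: j=0 S=73.2139 intr=40.3961 cont=40.2808 V=40.3961[EX]; j=1 S=90.9243 intr=22.6857 cont=23.8174 V=23.8174[hold]  S*(1)=73.2139
k=0: j=0 S=81.5900 intr=32.0200 cont=32.4447 V=32.4447[hold]  S*(0)=-

price = 32.4447
boundary = - 73.2139 81.5900 90.9243
tree:
32.4447
40.3961 23.8174
47.9122 32.0200 14.8969
54.6568 40.3961 22.6857 6.4101
60.7089 47.9122 32.0200 12.2835 0.0000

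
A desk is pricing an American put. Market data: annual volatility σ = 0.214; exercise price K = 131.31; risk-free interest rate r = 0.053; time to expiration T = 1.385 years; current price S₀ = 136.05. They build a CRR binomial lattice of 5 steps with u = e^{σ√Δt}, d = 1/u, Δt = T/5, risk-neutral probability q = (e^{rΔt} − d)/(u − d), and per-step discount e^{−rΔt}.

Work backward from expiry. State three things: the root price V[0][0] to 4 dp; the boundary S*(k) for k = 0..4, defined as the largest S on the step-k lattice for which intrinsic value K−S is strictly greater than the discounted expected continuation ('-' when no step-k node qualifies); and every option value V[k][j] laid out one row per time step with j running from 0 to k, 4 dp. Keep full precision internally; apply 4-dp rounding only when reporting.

params: Δt=0.27700 u=1.11922 d=0.89348 q=0.53739 e^(-rΔt)=0.98543
t_5 payoffs: 53.8414 34.2691 9.7519 0.0000 0.0000 0.0000
t_4: node(4,0) S=86.7043 payoff=44.6057 vs cont=42.6921 → 44.6057 [stop]  node(4,1) S=108.6099 payoff=22.7001 vs cont=20.7864 → 22.7001 [stop]  node(4,2) S=136.0500 payoff=0.0000 vs cont=4.4456 → 4.4456 [wait]  node(4,3) S=170.4228 payoff=0.0000 vs cont=0.0000 → 0.0000 [wait]  node(4,4) S=213.4798 payoff=0.0000 vs cont=0.0000 → 0.0000 [wait]  ⇒ S*(4)=108.6099
t_3: node(3,0) S=97.0409 payoff=34.2691 vs cont=32.3554 → 34.2691 [stop]  node(3,1) S=121.5581 payoff=9.7519 vs cont=12.7025 → 12.7025 [wait]  node(3,2) S=152.2696 payoff=0.0000 vs cont=2.0266 → 2.0266 [wait]  node(3,3) S=190.7402 payoff=0.0000 vs cont=0.0000 → 0.0000 [wait]  ⇒ S*(3)=97.0409
t_2: node(2,0) S=108.6099 payoff=22.7001 vs cont=22.3489 → 22.7001 [stop]  node(2,1) S=136.0500 payoff=0.0000 vs cont=6.8639 → 6.8639 [wait]  node(2,2) S=170.4228 payoff=0.0000 vs cont=0.9239 → 0.9239 [wait]  ⇒ S*(2)=108.6099
t_1: node(1,0) S=121.5581 payoff=9.7519 vs cont=13.9831 → 13.9831 [wait]  node(1,1) S=152.2696 payoff=0.0000 vs cont=3.6183 → 3.6183 [wait]  ⇒ S*(1)=-
t_0: node(0,0) S=136.0500 payoff=0.0000 vs cont=8.2906 → 8.2906 [wait]  ⇒ S*(0)=-

price = 8.2906
boundary = - - 108.6099 97.0409 108.6099
tree:
8.2906
13.9831 3.6183
22.7001 6.8639 0.9239
34.2691 12.7025 2.0266 0.0000
44.6057 22.7001 4.4456 0.0000 0.0000
53.8414 34.2691 9.7519 0.0000 0.0000 0.0000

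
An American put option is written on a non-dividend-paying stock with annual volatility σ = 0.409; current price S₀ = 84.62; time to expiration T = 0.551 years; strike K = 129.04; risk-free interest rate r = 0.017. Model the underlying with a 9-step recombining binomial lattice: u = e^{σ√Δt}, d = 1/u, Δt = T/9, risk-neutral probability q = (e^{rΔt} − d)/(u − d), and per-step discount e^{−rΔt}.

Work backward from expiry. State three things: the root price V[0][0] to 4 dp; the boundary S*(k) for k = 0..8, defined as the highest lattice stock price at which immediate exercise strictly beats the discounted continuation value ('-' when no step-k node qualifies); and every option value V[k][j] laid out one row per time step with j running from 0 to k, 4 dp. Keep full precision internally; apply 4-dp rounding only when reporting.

price = 45.0585
boundary = - - 69.1150 76.4756 69.1150 76.4756 84.6200 93.6318 103.6033
tree:
45.0585
52.5781 37.0055
59.9250 44.7285 28.7145
66.5771 52.5644 36.3317 20.5201
72.5890 59.9250 44.4551 27.6053 12.8846
78.0222 66.5771 52.5644 35.7614 18.8244 6.4741
82.9326 72.5890 59.9250 44.4200 26.4535 10.5956 2.0205
87.3703 78.0222 66.5771 52.5644 35.4082 16.8044 3.8887 0.0000
91.3809 82.9326 72.5890 59.9250 44.4200 25.4367 7.4839 0.0000 0.0000
95.0054 87.3703 78.0222 66.5771 52.5644 35.4082 14.4032 0.0000 0.0000 0.0000

params: Δt=0.06122 u=1.10650 d=0.90375 q=0.47986 e^(-rΔt)=0.99896
t_9 payoffs: 95.0054 87.3703 78.0222 66.5771 52.5644 35.4082 14.4032 0.0000 0.0000 0.0000
t_8: node(8,0) S=37.6591 payoff=91.3809 vs cont=91.2466 → 91.3809 [stop]  node(8,1) S=46.1074 payoff=82.9326 vs cont=82.7983 → 82.9326 [stop]  node(8,2) S=56.4510 payoff=72.5890 vs cont=72.4548 → 72.5890 [stop]  node(8,3) S=69.1150 payoff=59.9250 vs cont=59.7908 → 59.9250 [stop]  node(8,4) S=84.6200 payoff=44.4200 vs cont=44.2858 → 44.4200 [stop]  node(8,5) S=103.6033 payoff=25.4367 vs cont=25.3024 → 25.4367 [stop]  node(8,6) S=126.8453 payoff=2.1947 vs cont=7.4839 → 7.4839 [wait]  node(8,7) S=155.3013 payoff=0.0000 vs cont=0.0000 → 0.0000 [wait]  node(8,8) S=190.1410 payoff=0.0000 vs cont=0.0000 → 0.0000 [wait]  ⇒ S*(8)=103.6033
t_7: node(7,0) S=41.6697 payoff=87.3703 vs cont=87.2360 → 87.3703 [stop]  node(7,1) S=51.0178 payoff=78.0222 vs cont=77.8880 → 78.0222 [stop]  node(7,2) S=62.4629 payoff=66.5771 vs cont=66.4429 → 66.5771 [stop]  node(7,3) S=76.4756 payoff=52.5644 vs cont=52.4302 → 52.5644 [stop]  node(7,4) S=93.6318 payoff=35.4082 vs cont=35.2740 → 35.4082 [stop]  node(7,5) S=114.6368 payoff=14.4032 vs cont=16.8044 → 16.8044 [wait]  node(7,6) S=140.3540 payoff=0.0000 vs cont=3.8887 → 3.8887 [wait]  node(7,7) S=171.8404 payoff=0.0000 vs cont=0.0000 → 0.0000 [wait]  ⇒ S*(7)=93.6318
t_6: node(6,0) S=46.1074 payoff=82.9326 vs cont=82.7983 → 82.9326 [stop]  node(6,1) S=56.4510 payoff=72.5890 vs cont=72.4548 → 72.5890 [stop]  node(6,2) S=69.1150 payoff=59.9250 vs cont=59.7908 → 59.9250 [stop]  node(6,3) S=84.6200 payoff=44.4200 vs cont=44.2858 → 44.4200 [stop]  node(6,4) S=103.6033 payoff=25.4367 vs cont=26.4535 → 26.4535 [wait]  node(6,5) S=126.8453 payoff=2.1947 vs cont=10.5956 → 10.5956 [wait]  node(6,6) S=155.3013 payoff=0.0000 vs cont=2.0205 → 2.0205 [wait]  ⇒ S*(6)=84.6200
t_5: node(5,0) S=51.0178 payoff=78.0222 vs cont=77.8880 → 78.0222 [stop]  node(5,1) S=62.4629 payoff=66.5771 vs cont=66.4429 → 66.5771 [stop]  node(5,2) S=76.4756 payoff=52.5644 vs cont=52.4302 → 52.5644 [stop]  node(5,3) S=93.6318 payoff=35.4082 vs cont=35.7614 → 35.7614 [wait]  node(5,4) S=114.6368 payoff=14.4032 vs cont=18.8244 → 18.8244 [wait]  node(5,5) S=140.3540 payoff=0.0000 vs cont=6.4741 → 6.4741 [wait]  ⇒ S*(5)=76.4756
t_4: node(4,0) S=56.4510 payoff=72.5890 vs cont=72.4548 → 72.5890 [stop]  node(4,1) S=69.1150 payoff=59.9250 vs cont=59.7908 → 59.9250 [stop]  node(4,2) S=84.6200 payoff=44.4200 vs cont=44.4551 → 44.4551 [wait]  node(4,3) S=103.6033 payoff=25.4367 vs cont=27.6053 → 27.6053 [wait]  node(4,4) S=126.8453 payoff=2.1947 vs cont=12.8846 → 12.8846 [wait]  ⇒ S*(4)=69.1150
t_3: node(3,0) S=62.4629 payoff=66.5771 vs cont=66.4429 → 66.5771 [stop]  node(3,1) S=76.4756 payoff=52.5644 vs cont=52.4470 → 52.5644 [stop]  node(3,2) S=93.6318 payoff=35.4082 vs cont=36.3317 → 36.3317 [wait]  node(3,3) S=114.6368 payoff=14.4032 vs cont=20.5201 → 20.5201 [wait]  ⇒ S*(3)=76.4756
t_2: node(2,0) S=69.1150 payoff=59.9250 vs cont=59.7908 → 59.9250 [stop]  node(2,1) S=84.6200 payoff=44.4200 vs cont=44.7285 → 44.7285 [wait]  node(2,2) S=103.6033 payoff=25.4367 vs cont=28.7145 → 28.7145 [wait]  ⇒ S*(2)=69.1150
t_1: node(1,0) S=76.4756 payoff=52.5644 vs cont=52.5781 → 52.5781 [wait]  node(1,1) S=93.6318 payoff=35.4082 vs cont=37.0055 → 37.0055 [wait]  ⇒ S*(1)=-
t_0: node(0,0) S=84.6200 payoff=44.4200 vs cont=45.0585 → 45.0585 [wait]  ⇒ S*(0)=-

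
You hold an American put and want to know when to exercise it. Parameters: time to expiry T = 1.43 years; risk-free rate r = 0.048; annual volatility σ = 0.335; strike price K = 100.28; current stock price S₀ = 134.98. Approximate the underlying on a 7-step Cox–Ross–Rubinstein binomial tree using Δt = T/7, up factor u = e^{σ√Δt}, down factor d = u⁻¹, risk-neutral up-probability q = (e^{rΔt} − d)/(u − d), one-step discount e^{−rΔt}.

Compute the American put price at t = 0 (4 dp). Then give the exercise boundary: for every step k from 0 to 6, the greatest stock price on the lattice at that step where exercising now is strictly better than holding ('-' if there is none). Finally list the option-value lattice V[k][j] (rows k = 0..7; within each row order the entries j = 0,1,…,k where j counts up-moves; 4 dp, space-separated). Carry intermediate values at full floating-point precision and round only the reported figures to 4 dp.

Δt=0.20429, u=1.16348, d=0.85949, q=0.49463, disc=e^(-rΔt)=0.99024
k=7 terminal: V=max(K-S,0) → 53.5104 36.9689 14.5771 0.0000 0.0000 0.0000 0.0000 0.0000
k=6: j=0 S=54.4154 intr=45.8646 cont=44.8861 V=45.8646[EX]; j=1 S=73.6610 intr=26.6190 cont=25.6405 V=26.6190[EX]; j=2 S=99.7134 intr=0.5666 cont=7.2949 V=7.2949[hold]; j=3 S=134.9800 intr=0.0000 cont=0.0000 V=0.0000[hold]; j=4 S=182.7197 intr=0.0000 cont=0.0000 V=0.0000[hold]; j=5 S=247.3439 intr=0.0000 cont=0.0000 V=0.0000[hold]; j=6 S=334.8243 intr=0.0000 cont=0.0000 V=0.0000[hold]  S*(6)=73.6610
k=5: j=0 S=63.3111 intr=36.9689 cont=35.9904 V=36.9689[EX]; j=1 S=85.7029 intr=14.5771 cont=16.8941 V=16.8941[hold]; j=2 S=116.0143 intr=0.0000 cont=3.6506 V=3.6506[hold]; j=3 S=157.0462 intr=0.0000 cont=0.0000 V=0.0000[hold]; j=4 S=212.5902 intr=0.0000 cont=0.0000 V=0.0000[hold]; j=5 S=287.7790 intr=0.0000 cont=0.0000 V=0.0000[hold]  S*(5)=63.3111
k=4: j=0 S=73.6610 intr=26.6190 cont=26.7754 V=26.7754[hold]; j=1 S=99.7134 intr=0.5666 cont=10.2425 V=10.2425[hold]; j=2 S=134.9800 intr=0.0000 cont=1.8269 V=1.8269[hold]; j=3 S=182.7197 intr=0.0000 cont=0.0000 V=0.0000[hold]; j=4 S=247.3439 intr=0.0000 cont=0.0000 V=0.0000[hold]  S*(4)=-
k=3: j=0 S=85.7029 intr=14.5771 cont=18.4162 V=18.4162[hold]; j=1 S=116.0143 intr=0.0000 cont=6.0205 V=6.0205[hold]; j=2 S=157.0462 intr=0.0000 cont=0.9142 V=0.9142[hold]; j=3 S=212.5902 intr=0.0000 cont=0.0000 V=0.0000[hold]  S*(3)=-
k=2: j=0 S=99.7134 intr=0.5666 cont=12.1650 V=12.1650[hold]; j=1 S=134.9800 intr=0.0000 cont=3.4607 V=3.4607[hold]; j=2 S=182.7197 intr=0.0000 cont=0.4575 V=0.4575[hold]  S*(2)=-
k=1: j=0 S=116.0143 intr=0.0000 cont=7.7828 V=7.7828[hold]; j=1 S=157.0462 intr=0.0000 cont=1.9559 V=1.9559[hold]  S*(1)=-
k=0: j=0 S=134.9800 intr=0.0000 cont=4.8528 V=4.8528[hold]  S*(0)=-

price = 4.8528
boundary = - - - - - 63.3111 73.6610
tree:
4.8528
7.7828 1.9559
12.1650 3.4607 0.4575
18.4162 6.0205 0.9142 0.0000
26.7754 10.2425 1.8269 0.0000 0.0000
36.9689 16.8941 3.6506 0.0000 0.0000 0.0000
45.8646 26.6190 7.2949 0.0000 0.0000 0.0000 0.0000
53.5104 36.9689 14.5771 0.0000 0.0000 0.0000 0.0000 0.0000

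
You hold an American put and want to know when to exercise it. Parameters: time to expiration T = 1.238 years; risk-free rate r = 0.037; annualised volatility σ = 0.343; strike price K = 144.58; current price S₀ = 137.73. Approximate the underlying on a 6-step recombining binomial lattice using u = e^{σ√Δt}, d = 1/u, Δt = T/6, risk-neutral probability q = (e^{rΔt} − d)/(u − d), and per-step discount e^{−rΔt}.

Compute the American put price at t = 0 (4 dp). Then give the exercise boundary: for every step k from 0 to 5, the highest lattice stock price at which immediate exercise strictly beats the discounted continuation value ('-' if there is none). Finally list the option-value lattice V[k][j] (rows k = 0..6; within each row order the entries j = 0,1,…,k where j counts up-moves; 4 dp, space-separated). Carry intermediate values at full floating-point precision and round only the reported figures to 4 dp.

price = 22.1331
boundary = - - - 86.3046 100.8553 117.8593
tree:
22.1331
31.8175 12.2245
44.0636 19.3484 4.8716
58.2754 29.7056 8.6832 0.9112
70.7268 43.7247 15.3252 1.7849 0.0000
81.3819 58.2754 26.7207 3.4967 0.0000 0.0000
90.4997 70.7268 43.7247 6.8500 0.0000 0.0000 0.0000

Δt=0.20633  u=1.16860  d=0.85573  q=0.48562  discount=0.99239
step 6 (expiry): payoffs max(K−S,0) = 90.4997 70.7268 43.7247 6.8500 0.0000 0.0000 0.0000
step 5: (k=5,j=0): S=63.1981, (K−S)⁺=81.3819, hold=80.2823 ⇒ V=81.3819 exercise | (k=5,j=1): S=86.3046, (K−S)⁺=58.2754, hold=57.1758 ⇒ V=58.2754 exercise | (k=5,j=2): S=117.8593, (K−S)⁺=26.7207, hold=25.6212 ⇒ V=26.7207 exercise | (k=5,j=3): S=160.9509, (K−S)⁺=0.0000, hold=3.4967 ⇒ V=3.4967 continue | (k=5,j=4): S=219.7977, (K−S)⁺=0.0000, hold=0.0000 ⇒ V=0.0000 continue | (k=5,j=5): S=300.1600, (K−S)⁺=0.0000, hold=0.0000 ⇒ V=0.0000 continue  boundary S*=117.8593
step 4: (k=4,j=0): S=73.8532, (K−S)⁺=70.7268, hold=69.6273 ⇒ V=70.7268 exercise | (k=4,j=1): S=100.8553, (K−S)⁺=43.7247, hold=42.6251 ⇒ V=43.7247 exercise | (k=4,j=2): S=137.7300, (K−S)⁺=6.8500, hold=15.3252 ⇒ V=15.3252 continue | (k=4,j=3): S=188.0868, (K−S)⁺=0.0000, hold=1.7849 ⇒ V=1.7849 continue | (k=4,j=4): S=256.8550, (K−S)⁺=0.0000, hold=0.0000 ⇒ V=0.0000 continue  boundary S*=100.8553
step 3: (k=3,j=0): S=86.3046, (K−S)⁺=58.2754, hold=57.1758 ⇒ V=58.2754 exercise | (k=3,j=1): S=117.8593, (K−S)⁺=26.7207, hold=29.7056 ⇒ V=29.7056 continue | (k=3,j=2): S=160.9509, (K−S)⁺=0.0000, hold=8.6832 ⇒ V=8.6832 continue | (k=3,j=3): S=219.7977, (K−S)⁺=0.0000, hold=0.9112 ⇒ V=0.9112 continue  boundary S*=86.3046
step 2: (k=2,j=0): S=100.8553, (K−S)⁺=43.7247, hold=44.0636 ⇒ V=44.0636 continue | (k=2,j=1): S=137.7300, (K−S)⁺=6.8500, hold=19.3484 ⇒ V=19.3484 continue | (k=2,j=2): S=188.0868, (K−S)⁺=0.0000, hold=4.8716 ⇒ V=4.8716 continue  boundary S*=-
step 1: (k=1,j=0): S=117.8593, (K−S)⁺=26.7207, hold=31.8175 ⇒ V=31.8175 continue | (k=1,j=1): S=160.9509, (K−S)⁺=0.0000, hold=12.2245 ⇒ V=12.2245 continue  boundary S*=-
step 0: (k=0,j=0): S=137.7300, (K−S)⁺=6.8500, hold=22.1331 ⇒ V=22.1331 continue  boundary S*=-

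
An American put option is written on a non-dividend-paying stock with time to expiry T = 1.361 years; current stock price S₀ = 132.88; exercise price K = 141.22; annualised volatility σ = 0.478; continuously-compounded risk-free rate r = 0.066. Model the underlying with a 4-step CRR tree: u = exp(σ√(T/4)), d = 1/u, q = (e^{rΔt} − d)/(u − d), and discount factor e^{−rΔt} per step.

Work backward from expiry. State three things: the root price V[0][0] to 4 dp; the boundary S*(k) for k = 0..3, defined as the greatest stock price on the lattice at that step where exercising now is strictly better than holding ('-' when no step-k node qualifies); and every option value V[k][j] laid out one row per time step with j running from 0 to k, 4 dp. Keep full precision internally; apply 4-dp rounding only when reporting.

Δt=0.34025  u=1.32157  d=0.75667  q=0.47095  discount=0.97779
step 4 (expiry): payoffs max(K−S,0) = 97.6592 65.1387 8.3400 0.0000 0.0000
step 3: (k=3,j=0): S=57.5688, (K−S)⁺=83.6512, hold=80.5152 ⇒ V=83.6512 exercise | (k=3,j=1): S=100.5469, (K−S)⁺=40.6731, hold=37.5371 ⇒ V=40.6731 exercise | (k=3,j=2): S=175.6105, (K−S)⁺=0.0000, hold=4.3143 ⇒ V=4.3143 continue | (k=3,j=3): S=306.7130, (K−S)⁺=0.0000, hold=0.0000 ⇒ V=0.0000 continue  boundary S*=100.5469
step 2: (k=2,j=0): S=76.0813, (K−S)⁺=65.1387, hold=62.0027 ⇒ V=65.1387 exercise | (k=2,j=1): S=132.8800, (K−S)⁺=8.3400, hold=23.0271 ⇒ V=23.0271 continue | (k=2,j=2): S=232.0819, (K−S)⁺=0.0000, hold=2.2318 ⇒ V=2.2318 continue  boundary S*=76.0813
step 1: (k=1,j=0): S=100.5469, (K−S)⁺=40.6731, hold=44.3004 ⇒ V=44.3004 continue | (k=1,j=1): S=175.6105, (K−S)⁺=0.0000, hold=12.9398 ⇒ V=12.9398 continue  boundary S*=-
step 0: (k=0,j=0): S=132.8800, (K−S)⁺=8.3400, hold=28.8755 ⇒ V=28.8755 continue  boundary S*=-

price = 28.8755
boundary = - - 76.0813 100.5469
tree:
28.8755
44.3004 12.9398
65.1387 23.0271 2.2318
83.6512 40.6731 4.3143 0.0000
97.6592 65.1387 8.3400 0.0000 0.0000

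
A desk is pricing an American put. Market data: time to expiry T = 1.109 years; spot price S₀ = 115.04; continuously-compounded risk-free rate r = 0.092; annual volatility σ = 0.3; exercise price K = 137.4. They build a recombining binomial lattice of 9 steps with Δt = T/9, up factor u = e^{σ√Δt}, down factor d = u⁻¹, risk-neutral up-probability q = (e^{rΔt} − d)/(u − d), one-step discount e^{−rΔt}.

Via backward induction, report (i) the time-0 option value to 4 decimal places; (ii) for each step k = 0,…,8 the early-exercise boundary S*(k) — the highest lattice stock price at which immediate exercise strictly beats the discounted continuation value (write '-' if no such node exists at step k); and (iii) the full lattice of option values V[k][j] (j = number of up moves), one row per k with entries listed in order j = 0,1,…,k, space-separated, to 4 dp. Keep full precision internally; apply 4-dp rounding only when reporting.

params: Δt=0.12322 u=1.11105 d=0.90005 q=0.52773 e^(-rΔt)=0.98873
t_9 payoffs: 92.8105 82.3569 69.4526 53.5229 33.8587 9.5844 0.0000 0.0000 0.0000 0.0000
t_8: node(8,0) S=49.5413 payoff=87.8587 vs cont=86.3098 → 87.8587 [stop]  node(8,1) S=61.1558 payoff=76.2442 vs cont=74.6953 → 76.2442 [stop]  node(8,2) S=75.4933 payoff=61.9067 vs cont=60.3579 → 61.9067 [stop]  node(8,3) S=93.1920 payoff=44.2080 vs cont=42.6592 → 44.2080 [stop]  node(8,4) S=115.0400 payoff=22.3600 vs cont=20.8112 → 22.3600 [stop]  node(8,5) S=142.0101 payoff=0.0000 vs cont=4.4754 → 4.4754 [wait]  node(8,6) S=175.3030 payoff=0.0000 vs cont=0.0000 → 0.0000 [wait]  node(8,7) S=216.4012 payoff=0.0000 vs cont=0.0000 → 0.0000 [wait]  node(8,8) S=267.1345 payoff=0.0000 vs cont=0.0000 → 0.0000 [wait]  ⇒ S*(8)=115.0400
t_7: node(7,0) S=55.0431 payoff=82.3569 vs cont=80.8081 → 82.3569 [stop]  node(7,1) S=67.9474 payoff=69.4526 vs cont=67.9037 → 69.4526 [stop]  node(7,2) S=83.8771 payoff=53.5229 vs cont=51.9741 → 53.5229 [stop]  node(7,3) S=103.5413 payoff=33.8587 vs cont=32.3098 → 33.8587 [stop]  node(7,4) S=127.8156 payoff=9.5844 vs cont=12.7761 → 12.7761 [wait]  node(7,5) S=157.7809 payoff=0.0000 vs cont=2.0898 → 2.0898 [wait]  node(7,6) S=194.7711 payoff=0.0000 vs cont=0.0000 → 0.0000 [wait]  node(7,7) S=240.4335 payoff=0.0000 vs cont=0.0000 → 0.0000 [wait]  ⇒ S*(7)=103.5413
t_6: node(6,0) S=61.1558 payoff=76.2442 vs cont=74.6953 → 76.2442 [stop]  node(6,1) S=75.4933 payoff=61.9067 vs cont=60.3579 → 61.9067 [stop]  node(6,2) S=93.1920 payoff=44.2080 vs cont=42.6592 → 44.2080 [stop]  node(6,3) S=115.0400 payoff=22.3600 vs cont=22.4766 → 22.4766 [wait]  node(6,4) S=142.0101 payoff=0.0000 vs cont=7.0562 → 7.0562 [wait]  node(6,5) S=175.3030 payoff=0.0000 vs cont=0.9758 → 0.9758 [wait]  node(6,6) S=216.4012 payoff=0.0000 vs cont=0.0000 → 0.0000 [wait]  ⇒ S*(6)=93.1920
t_5: node(5,0) S=67.9474 payoff=69.4526 vs cont=67.9037 → 69.4526 [stop]  node(5,1) S=83.8771 payoff=53.5229 vs cont=51.9741 → 53.5229 [stop]  node(5,2) S=103.5413 payoff=33.8587 vs cont=32.3707 → 33.8587 [stop]  node(5,3) S=127.8156 payoff=9.5844 vs cont=14.1772 → 14.1772 [wait]  node(5,4) S=157.7809 payoff=0.0000 vs cont=3.8040 → 3.8040 [wait]  node(5,5) S=194.7711 payoff=0.0000 vs cont=0.4557 → 0.4557 [wait]  ⇒ S*(5)=103.5413
t_4: node(4,0) S=75.4933 payoff=61.9067 vs cont=60.3579 → 61.9067 [stop]  node(4,1) S=93.1920 payoff=44.2080 vs cont=42.6592 → 44.2080 [stop]  node(4,2) S=115.0400 payoff=22.3600 vs cont=23.2076 → 23.2076 [wait]  node(4,3) S=142.0101 payoff=0.0000 vs cont=8.6049 → 8.6049 [wait]  node(4,4) S=175.3030 payoff=0.0000 vs cont=2.0140 → 2.0140 [wait]  ⇒ S*(4)=93.1920
t_3: node(3,0) S=83.8771 payoff=53.5229 vs cont=51.9741 → 53.5229 [stop]  node(3,1) S=103.5413 payoff=33.8587 vs cont=32.7521 → 33.8587 [stop]  node(3,2) S=127.8156 payoff=9.5844 vs cont=15.3266 → 15.3266 [wait]  node(3,3) S=157.7809 payoff=0.0000 vs cont=5.0689 → 5.0689 [wait]  ⇒ S*(3)=103.5413
t_2: node(2,0) S=93.1920 payoff=44.2080 vs cont=42.6592 → 44.2080 [stop]  node(2,1) S=115.0400 payoff=22.3600 vs cont=23.8074 → 23.8074 [wait]  node(2,2) S=142.0101 payoff=0.0000 vs cont=9.8016 → 9.8016 [wait]  ⇒ S*(2)=93.1920
t_1: node(1,0) S=103.5413 payoff=33.8587 vs cont=33.0650 → 33.8587 [stop]  node(1,1) S=127.8156 payoff=9.5844 vs cont=16.2311 → 16.2311 [wait]  ⇒ S*(1)=103.5413
t_0: node(0,0) S=115.0400 payoff=22.3600 vs cont=24.2793 → 24.2793 [wait]  ⇒ S*(0)=-

price = 24.2793
boundary = - 103.5413 93.1920 103.5413 93.1920 103.5413 93.1920 103.5413 115.0400
tree:
24.2793
33.8587 16.2311
44.2080 23.8074 9.8016
53.5229 33.8587 15.3266 5.0689
61.9067 44.2080 23.2076 8.6049 2.0140
69.4526 53.5229 33.8587 14.1772 3.8040 0.4557
76.2442 61.9067 44.2080 22.4766 7.0562 0.9758 0.0000
82.3569 69.4526 53.5229 33.8587 12.7761 2.0898 0.0000 0.0000
87.8587 76.2442 61.9067 44.2080 22.3600 4.4754 0.0000 0.0000 0.0000
92.8105 82.3569 69.4526 53.5229 33.8587 9.5844 0.0000 0.0000 0.0000 0.0000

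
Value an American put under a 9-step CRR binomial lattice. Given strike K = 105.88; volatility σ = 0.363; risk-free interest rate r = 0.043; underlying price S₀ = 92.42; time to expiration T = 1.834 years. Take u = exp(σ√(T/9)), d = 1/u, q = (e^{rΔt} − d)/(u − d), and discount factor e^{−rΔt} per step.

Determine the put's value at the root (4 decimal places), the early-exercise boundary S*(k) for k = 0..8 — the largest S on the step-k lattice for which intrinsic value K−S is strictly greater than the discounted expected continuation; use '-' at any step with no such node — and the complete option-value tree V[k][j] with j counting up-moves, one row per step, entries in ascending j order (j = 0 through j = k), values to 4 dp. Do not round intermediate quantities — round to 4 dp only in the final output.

price = 22.6175
boundary = - - - 56.5288 66.5940 56.5288 66.5940 78.4514 66.5940
tree:
22.6175
30.3017 14.8958
39.3402 21.2860 8.4034
49.3512 29.4591 13.0227 3.6676
57.8952 39.2860 19.5939 6.3049 0.9432
65.1477 49.3512 28.4075 10.6221 1.8506 0.0000
71.3041 57.8952 39.2860 17.4105 3.6311 0.0000 0.0000
76.5300 65.1477 49.3512 27.4286 7.1245 0.0000 0.0000 0.0000
80.9661 71.3041 57.8952 39.2860 13.9791 0.0000 0.0000 0.0000 0.0000
84.7316 76.5300 65.1477 49.3512 27.4286 0.0000 0.0000 0.0000 0.0000 0.0000

params: Δt=0.20378 u=1.17805 d=0.84886 q=0.48586 e^(-rΔt)=0.99128
t_9 payoffs: 84.7316 76.5300 65.1477 49.3512 27.4286 0.0000 0.0000 0.0000 0.0000 0.0000
t_8: node(8,0) S=24.9139 payoff=80.9661 vs cont=80.0424 → 80.9661 [stop]  node(8,1) S=34.5759 payoff=71.3041 vs cont=70.3804 → 71.3041 [stop]  node(8,2) S=47.9848 payoff=57.8952 vs cont=56.9714 → 57.8952 [stop]  node(8,3) S=66.5940 payoff=39.2860 vs cont=38.3623 → 39.2860 [stop]  node(8,4) S=92.4200 payoff=13.4600 vs cont=13.9791 → 13.9791 [wait]  node(8,5) S=128.2617 payoff=0.0000 vs cont=0.0000 → 0.0000 [wait]  node(8,6) S=178.0032 payoff=0.0000 vs cont=0.0000 → 0.0000 [wait]  node(8,7) S=247.0352 payoff=0.0000 vs cont=0.0000 → 0.0000 [wait]  node(8,8) S=342.8386 payoff=0.0000 vs cont=0.0000 → 0.0000 [wait]  ⇒ S*(8)=66.5940
t_7: node(7,0) S=29.3500 payoff=76.5300 vs cont=75.6063 → 76.5300 [stop]  node(7,1) S=40.7323 payoff=65.1477 vs cont=64.2240 → 65.1477 [stop]  node(7,2) S=56.5288 payoff=49.3512 vs cont=48.4275 → 49.3512 [stop]  node(7,3) S=78.4514 payoff=27.4286 vs cont=26.7549 → 27.4286 [stop]  node(7,4) S=108.8758 payoff=0.0000 vs cont=7.1245 → 7.1245 [wait]  node(7,5) S=151.0993 payoff=0.0000 vs cont=0.0000 → 0.0000 [wait]  node(7,6) S=209.6975 payoff=0.0000 vs cont=0.0000 → 0.0000 [wait]  node(7,7) S=291.0210 payoff=0.0000 vs cont=0.0000 → 0.0000 [wait]  ⇒ S*(7)=78.4514
t_6: node(6,0) S=34.5759 payoff=71.3041 vs cont=70.3804 → 71.3041 [stop]  node(6,1) S=47.9848 payoff=57.8952 vs cont=56.9714 → 57.8952 [stop]  node(6,2) S=66.5940 payoff=39.2860 vs cont=38.3623 → 39.2860 [stop]  node(6,3) S=92.4200 payoff=13.4600 vs cont=17.4105 → 17.4105 [wait]  node(6,4) S=128.2617 payoff=0.0000 vs cont=3.6311 → 3.6311 [wait]  node(6,5) S=178.0032 payoff=0.0000 vs cont=0.0000 → 0.0000 [wait]  node(6,6) S=247.0352 payoff=0.0000 vs cont=0.0000 → 0.0000 [wait]  ⇒ S*(6)=66.5940
t_5: node(5,0) S=40.7323 payoff=65.1477 vs cont=64.2240 → 65.1477 [stop]  node(5,1) S=56.5288 payoff=49.3512 vs cont=48.4275 → 49.3512 [stop]  node(5,2) S=78.4514 payoff=27.4286 vs cont=28.4075 → 28.4075 [wait]  node(5,3) S=108.8758 payoff=0.0000 vs cont=10.6221 → 10.6221 [wait]  node(5,4) S=151.0993 payoff=0.0000 vs cont=1.8506 → 1.8506 [wait]  node(5,5) S=209.6975 payoff=0.0000 vs cont=0.0000 → 0.0000 [wait]  ⇒ S*(5)=56.5288
t_4: node(4,0) S=47.9848 payoff=57.8952 vs cont=56.9714 → 57.8952 [stop]  node(4,1) S=66.5940 payoff=39.2860 vs cont=38.8338 → 39.2860 [stop]  node(4,2) S=92.4200 payoff=13.4600 vs cont=19.5939 → 19.5939 [wait]  node(4,3) S=128.2617 payoff=0.0000 vs cont=6.3049 → 6.3049 [wait]  node(4,4) S=178.0032 payoff=0.0000 vs cont=0.9432 → 0.9432 [wait]  ⇒ S*(4)=66.5940
t_3: node(3,0) S=56.5288 payoff=49.3512 vs cont=48.4275 → 49.3512 [stop]  node(3,1) S=78.4514 payoff=27.4286 vs cont=29.4591 → 29.4591 [wait]  node(3,2) S=108.8758 payoff=0.0000 vs cont=13.0227 → 13.0227 [wait]  node(3,3) S=151.0993 payoff=0.0000 vs cont=3.6676 → 3.6676 [wait]  ⇒ S*(3)=56.5288
t_2: node(2,0) S=66.5940 payoff=39.2860 vs cont=39.3402 → 39.3402 [wait]  node(2,1) S=92.4200 payoff=13.4600 vs cont=21.2860 → 21.2860 [wait]  node(2,2) S=128.2617 payoff=0.0000 vs cont=8.4034 → 8.4034 [wait]  ⇒ S*(2)=-
t_1: node(1,0) S=78.4514 payoff=27.4286 vs cont=30.3017 → 30.3017 [wait]  node(1,1) S=108.8758 payoff=0.0000 vs cont=14.8958 → 14.8958 [wait]  ⇒ S*(1)=-
t_0: node(0,0) S=92.4200 payoff=13.4600 vs cont=22.6175 → 22.6175 [wait]  ⇒ S*(0)=-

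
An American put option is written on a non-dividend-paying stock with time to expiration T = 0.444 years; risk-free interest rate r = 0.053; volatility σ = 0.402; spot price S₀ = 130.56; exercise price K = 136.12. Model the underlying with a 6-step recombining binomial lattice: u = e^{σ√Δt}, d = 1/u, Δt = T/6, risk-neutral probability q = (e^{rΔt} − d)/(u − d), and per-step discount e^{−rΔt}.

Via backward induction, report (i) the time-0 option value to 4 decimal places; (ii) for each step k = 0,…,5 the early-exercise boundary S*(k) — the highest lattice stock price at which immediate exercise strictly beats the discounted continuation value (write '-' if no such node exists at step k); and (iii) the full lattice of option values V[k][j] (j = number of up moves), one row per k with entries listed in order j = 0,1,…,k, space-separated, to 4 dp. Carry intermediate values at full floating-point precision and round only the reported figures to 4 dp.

price = 15.8923
boundary = - - - 94.0443 104.9119 117.0355
tree:
15.8923
22.8731 8.7719
31.7289 13.8619 3.5576
42.0757 21.2405 6.3122 0.7263
51.8177 31.2081 11.0619 1.4314 0.0000
60.5504 42.0757 19.0845 2.8211 0.0000 0.0000
68.3786 51.8177 31.2081 5.5600 0.0000 0.0000 0.0000

Δt=0.07400  u=1.11556  d=0.89641  q=0.49062  discount=0.99609
step 6 (expiry): payoffs max(K−S,0) = 68.3786 51.8177 31.2081 5.5600 0.0000 0.0000 0.0000
step 5: (k=5,j=0): S=75.5696, (K−S)⁺=60.5504, hold=60.0176 ⇒ V=60.5504 exercise | (k=5,j=1): S=94.0443, (K−S)⁺=42.0757, hold=41.5429 ⇒ V=42.0757 exercise | (k=5,j=2): S=117.0355, (K−S)⁺=19.0845, hold=18.5517 ⇒ V=19.0845 exercise | (k=5,j=3): S=145.6474, (K−S)⁺=0.0000, hold=2.8211 ⇒ V=2.8211 continue | (k=5,j=4): S=181.2542, (K−S)⁺=0.0000, hold=0.0000 ⇒ V=0.0000 continue | (k=5,j=5): S=225.5658, (K−S)⁺=0.0000, hold=0.0000 ⇒ V=0.0000 continue  boundary S*=117.0355
step 4: (k=4,j=0): S=84.3023, (K−S)⁺=51.8177, hold=51.2848 ⇒ V=51.8177 exercise | (k=4,j=1): S=104.9119, (K−S)⁺=31.2081, hold=30.6753 ⇒ V=31.2081 exercise | (k=4,j=2): S=130.5600, (K−S)⁺=5.5600, hold=11.0619 ⇒ V=11.0619 continue | (k=4,j=3): S=162.4783, (K−S)⁺=0.0000, hold=1.4314 ⇒ V=1.4314 continue | (k=4,j=4): S=202.1998, (K−S)⁺=0.0000, hold=0.0000 ⇒ V=0.0000 continue  boundary S*=104.9119
step 3: (k=3,j=0): S=94.0443, (K−S)⁺=42.0757, hold=41.5429 ⇒ V=42.0757 exercise | (k=3,j=1): S=117.0355, (K−S)⁺=19.0845, hold=21.2405 ⇒ V=21.2405 continue | (k=3,j=2): S=145.6474, (K−S)⁺=0.0000, hold=6.3122 ⇒ V=6.3122 continue | (k=3,j=3): S=181.2542, (K−S)⁺=0.0000, hold=0.7263 ⇒ V=0.7263 continue  boundary S*=94.0443
step 2: (k=2,j=0): S=104.9119, (K−S)⁺=31.2081, hold=31.7289 ⇒ V=31.7289 continue | (k=2,j=1): S=130.5600, (K−S)⁺=5.5600, hold=13.8619 ⇒ V=13.8619 continue | (k=2,j=2): S=162.4783, (K−S)⁺=0.0000, hold=3.5576 ⇒ V=3.5576 continue  boundary S*=-
step 1: (k=1,j=0): S=117.0355, (K−S)⁺=19.0845, hold=22.8731 ⇒ V=22.8731 continue | (k=1,j=1): S=145.6474, (K−S)⁺=0.0000, hold=8.7719 ⇒ V=8.7719 continue  boundary S*=-
step 0: (k=0,j=0): S=130.5600, (K−S)⁺=5.5600, hold=15.8923 ⇒ V=15.8923 continue  boundary S*=-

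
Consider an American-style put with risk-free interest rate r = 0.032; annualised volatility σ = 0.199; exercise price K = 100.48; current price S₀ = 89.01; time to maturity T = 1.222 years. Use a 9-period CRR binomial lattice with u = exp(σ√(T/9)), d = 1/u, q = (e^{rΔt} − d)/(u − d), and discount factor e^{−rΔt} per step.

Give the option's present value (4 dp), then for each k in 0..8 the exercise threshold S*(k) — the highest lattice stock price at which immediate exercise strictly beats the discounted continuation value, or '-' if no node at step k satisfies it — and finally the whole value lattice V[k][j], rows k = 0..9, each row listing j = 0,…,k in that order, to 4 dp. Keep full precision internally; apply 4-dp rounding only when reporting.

Δt=0.13578  u=1.07608  d=0.92930  q=0.51134  discount=0.99566
step 9 (expiry): payoffs max(K−S,0) = 54.4727 47.2056 38.7907 29.0466 17.7633 4.6979 0.0000 0.0000 0.0000 0.0000
step 8: (k=8,j=0): S=49.5077, (K−S)⁺=50.9723, hold=50.5367 ⇒ V=50.9723 exercise | (k=8,j=1): S=57.3277, (K−S)⁺=43.1523, hold=42.7167 ⇒ V=43.1523 exercise | (k=8,j=2): S=66.3828, (K−S)⁺=34.0972, hold=33.6615 ⇒ V=34.0972 exercise | (k=8,j=3): S=76.8683, (K−S)⁺=23.6117, hold=23.1761 ⇒ V=23.6117 exercise | (k=8,j=4): S=89.0100, (K−S)⁺=11.4700, hold=11.0344 ⇒ V=11.4700 exercise | (k=8,j=5): S=103.0695, (K−S)⁺=0.0000, hold=2.2857 ⇒ V=2.2857 continue | (k=8,j=6): S=119.3498, (K−S)⁺=0.0000, hold=0.0000 ⇒ V=0.0000 continue | (k=8,j=7): S=138.2017, (K−S)⁺=0.0000, hold=0.0000 ⇒ V=0.0000 continue | (k=8,j=8): S=160.0313, (K−S)⁺=0.0000, hold=0.0000 ⇒ V=0.0000 continue  boundary S*=89.0100
step 7: (k=7,j=0): S=53.2744, (K−S)⁺=47.2056, hold=46.7700 ⇒ V=47.2056 exercise | (k=7,j=1): S=61.6893, (K−S)⁺=38.7907, hold=38.3551 ⇒ V=38.7907 exercise | (k=7,j=2): S=71.4334, (K−S)⁺=29.0466, hold=28.6109 ⇒ V=29.0466 exercise | (k=7,j=3): S=82.7167, (K−S)⁺=17.7633, hold=17.3277 ⇒ V=17.7633 exercise | (k=7,j=4): S=95.7821, (K−S)⁺=4.6979, hold=6.7443 ⇒ V=6.7443 continue | (k=7,j=5): S=110.9114, (K−S)⁺=0.0000, hold=1.1121 ⇒ V=1.1121 continue | (k=7,j=6): S=128.4303, (K−S)⁺=0.0000, hold=0.0000 ⇒ V=0.0000 continue | (k=7,j=7): S=148.7165, (K−S)⁺=0.0000, hold=0.0000 ⇒ V=0.0000 continue  boundary S*=82.7167
step 6: (k=6,j=0): S=57.3277, (K−S)⁺=43.1523, hold=42.7167 ⇒ V=43.1523 exercise | (k=6,j=1): S=66.3828, (K−S)⁺=34.0972, hold=33.6615 ⇒ V=34.0972 exercise | (k=6,j=2): S=76.8683, (K−S)⁺=23.6117, hold=23.1761 ⇒ V=23.6117 exercise | (k=6,j=3): S=89.0100, (K−S)⁺=11.4700, hold=12.0763 ⇒ V=12.0763 continue | (k=6,j=4): S=103.0695, (K−S)⁺=0.0000, hold=3.8476 ⇒ V=3.8476 continue | (k=6,j=5): S=119.3498, (K−S)⁺=0.0000, hold=0.5411 ⇒ V=0.5411 continue | (k=6,j=6): S=138.2017, (K−S)⁺=0.0000, hold=0.0000 ⇒ V=0.0000 continue  boundary S*=76.8683
step 5: (k=5,j=0): S=61.6893, (K−S)⁺=38.7907, hold=38.3551 ⇒ V=38.7907 exercise | (k=5,j=1): S=71.4334, (K−S)⁺=29.0466, hold=28.6109 ⇒ V=29.0466 exercise | (k=5,j=2): S=82.7167, (K−S)⁺=17.7633, hold=17.6364 ⇒ V=17.7633 exercise | (k=5,j=3): S=95.7821, (K−S)⁺=4.6979, hold=7.8345 ⇒ V=7.8345 continue | (k=5,j=4): S=110.9114, (K−S)⁺=0.0000, hold=2.1475 ⇒ V=2.1475 continue | (k=5,j=5): S=128.4303, (K−S)⁺=0.0000, hold=0.2633 ⇒ V=0.2633 continue  boundary S*=82.7167
step 4: (k=4,j=0): S=66.3828, (K−S)⁺=34.0972, hold=33.6615 ⇒ V=34.0972 exercise | (k=4,j=1): S=76.8683, (K−S)⁺=23.6117, hold=23.1761 ⇒ V=23.6117 exercise | (k=4,j=2): S=89.0100, (K−S)⁺=11.4700, hold=12.6313 ⇒ V=12.6313 continue | (k=4,j=3): S=103.0695, (K−S)⁺=0.0000, hold=4.9051 ⇒ V=4.9051 continue | (k=4,j=4): S=119.3498, (K−S)⁺=0.0000, hold=1.1789 ⇒ V=1.1789 continue  boundary S*=76.8683
step 3: (k=3,j=0): S=71.4334, (K−S)⁺=29.0466, hold=28.6109 ⇒ V=29.0466 exercise | (k=3,j=1): S=82.7167, (K−S)⁺=17.7633, hold=17.9190 ⇒ V=17.9190 continue | (k=3,j=2): S=95.7821, (K−S)⁺=4.6979, hold=8.6430 ⇒ V=8.6430 continue | (k=3,j=3): S=110.9114, (K−S)⁺=0.0000, hold=2.9867 ⇒ V=2.9867 continue  boundary S*=71.4334
step 2: (k=2,j=0): S=76.8683, (K−S)⁺=23.6117, hold=23.2553 ⇒ V=23.6117 exercise | (k=2,j=1): S=89.0100, (K−S)⁺=11.4700, hold=13.1186 ⇒ V=13.1186 continue | (k=2,j=2): S=103.0695, (K−S)⁺=0.0000, hold=5.7258 ⇒ V=5.7258 continue  boundary S*=76.8683
step 1: (k=1,j=0): S=82.7167, (K−S)⁺=17.7633, hold=18.1671 ⇒ V=18.1671 continue | (k=1,j=1): S=95.7821, (K−S)⁺=4.6979, hold=9.2979 ⇒ V=9.2979 continue  boundary S*=-
step 0: (k=0,j=0): S=89.0100, (K−S)⁺=11.4700, hold=13.5728 ⇒ V=13.5728 continue  boundary S*=-

price = 13.5728
boundary = - - 76.8683 71.4334 76.8683 82.7167 76.8683 82.7167 89.0100
tree:
13.5728
18.1671 9.2979
23.6117 13.1186 5.7258
29.0466 17.9190 8.6430 2.9867
34.0972 23.6117 12.6313 4.9051 1.1789
38.7907 29.0466 17.7633 7.8345 2.1475 0.2633
43.1523 34.0972 23.6117 12.0763 3.8476 0.5411 0.0000
47.2056 38.7907 29.0466 17.7633 6.7443 1.1121 0.0000 0.0000
50.9723 43.1523 34.0972 23.6117 11.4700 2.2857 0.0000 0.0000 0.0000
54.4727 47.2056 38.7907 29.0466 17.7633 4.6979 0.0000 0.0000 0.0000 0.0000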